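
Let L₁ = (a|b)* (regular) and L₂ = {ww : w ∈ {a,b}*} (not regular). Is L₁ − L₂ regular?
No — L₁ − L₂ is not regular.

L₁ − L₂ is the complement of {ww} within {a,b}*. If it were regular, its complement {ww} would be regular as well (regular languages are closed under complement) — contradiction. So L₁ − L₂ is not regular.

Note that the bare facts "L₁ regular, L₂ non-regular" do not settle the question by themselves: the closure of regular languages under ∪, ∩, complement and difference applies only when BOTH operands are regular. With a non-regular operand the result can come out regular or non-regular depending on the specific languages, so one has to work out L₁ − L₂ for this particular pair, as above.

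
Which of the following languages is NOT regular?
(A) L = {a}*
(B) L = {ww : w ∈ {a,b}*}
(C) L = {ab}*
(B) {ww : w ∈ {a,b}*}

(B) L = {ww : w ∈ {a,b}*} is NOT regular.

The pumping lemma can be used to prove this:
After pumping, the two halves no longer match

The other languages are regular because they can be recognized by finite automata.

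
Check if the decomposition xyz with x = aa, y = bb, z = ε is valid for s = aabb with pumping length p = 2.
Violated: |xy| ≤ p

The decomposition x = aa, y = bb, z = ε for s = aabb with p = 2
violates the constraint: |xy| ≤ p

|xy| = |aabb| = 4 > 2 = p. The decomposition puts too many characters in xy.

Pumping lemma constraints:
1. xyz = s (decomposition is valid)
2. |xy| ≤ p
3. |y| > 0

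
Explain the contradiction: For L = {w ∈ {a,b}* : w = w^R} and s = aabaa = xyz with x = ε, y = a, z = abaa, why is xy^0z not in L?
xy⁰z = abaa ∉ L

Pumping with i = 0 replaces y = a by y⁰ = ε:
- Original: s = xyz = aabaa; aabaa reversed is aabaa, the same string, so it is a palindrome and is in L
- Pumped: xy⁰z = ε · ε · abaa = abaa
- abaa reversed is aaba ≠ abaa, so it is not a palindrome and is not in L

The pumping lemma would require xy⁰z ∈ L, so this decomposition yields a contradiction.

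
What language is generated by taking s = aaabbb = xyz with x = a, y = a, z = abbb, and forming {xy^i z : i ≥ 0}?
{xy^i z : i ≥ 0} = {a^(2+i) b^3 : i ≥ 0} = {aabbb, aaabbb, aaaabbb, ...}

With x = a, y = a, z = abbb: Starting with aaabbb and pumping the second 'a', we get strings with 2+i a's followed by 3 b's for i = 0, 1, 2, ...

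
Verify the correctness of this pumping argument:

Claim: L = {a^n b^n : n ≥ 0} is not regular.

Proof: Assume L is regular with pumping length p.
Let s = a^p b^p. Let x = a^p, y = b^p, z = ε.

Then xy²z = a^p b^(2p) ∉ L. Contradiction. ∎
The proof is INCORRECT.

Error: The decomposition violates |xy| ≤ p.
With x = a^p and y = b^p, we have |xy| = 2p > p.
The pumping lemma requires |xy| ≤ p, so y must be within the first p characters.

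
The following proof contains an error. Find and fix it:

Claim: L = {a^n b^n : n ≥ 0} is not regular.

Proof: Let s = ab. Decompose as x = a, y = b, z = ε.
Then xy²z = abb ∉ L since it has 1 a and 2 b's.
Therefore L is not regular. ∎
Error: The string s = ab might be shorter than the pumping length p.

Correction: Choose s = a^p b^p to ensure |s| ≥ p. Also, the decomposition is wrong: with |xy| ≤ p, y cannot include b's when s starts with p a's.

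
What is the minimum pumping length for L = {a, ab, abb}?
p = 4

For a finite language L, the pumping lemma holds vacuously if p > max|s| for s ∈ L.

The longest string in L = {a, ab, abb} has length 3.
If p = 4, then no string s ∈ L has |s| ≥ p, so the condition is vacuously true.

The minimum pumping length is p = 4.

Why no smaller p works: for any p ≤ 3, the longest string s ∈ L has |s| = 3 ≥ p, so it would
have to be pumpable; but pumping up (i = 2, 3, ...) produces ever longer strings, which cannot all lie in the
finite language L. So the pumping property fails for every p ≤ 3.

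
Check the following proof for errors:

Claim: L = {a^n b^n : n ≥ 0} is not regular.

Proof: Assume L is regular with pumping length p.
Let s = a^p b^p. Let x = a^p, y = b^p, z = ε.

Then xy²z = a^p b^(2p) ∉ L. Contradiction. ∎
The proof is INCORRECT.

Error: The decomposition violates |xy| ≤ p.
With x = a^p and y = b^p, we have |xy| = 2p > p.
The pumping lemma requires |xy| ≤ p, so y must be within the first p characters.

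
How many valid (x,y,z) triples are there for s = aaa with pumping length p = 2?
3

For s = 'aaa' with pumping length p = 2:

Constraints: |xy| ≤ 2, |y| > 0

Valid decompositions (|xy| ≤ p, |y| ≥ 1):
  • x='', y='a', z='aa'
  • x='a', y='a', z='a'
  • x='', y='aa', z='a'

Total count: 3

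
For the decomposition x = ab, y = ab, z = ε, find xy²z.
ababab

Given x = 'ab', y = 'ab', z = '' and i = 2:

xy^2z = x + y·y·...·y (2 times) + z
       = 'ab' + 'ab'^2 + ''
       = 'ab' + 'abab' + ''
       = 'ababab'

The pumped string is 'ababab' with length 6.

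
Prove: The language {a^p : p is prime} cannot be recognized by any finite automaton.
Assume for contradiction that L is regular, and let p ≥ 1 be the pumping length given by the pumping lemma.
Choose a prime q with q ≥ p (one exists because there are infinitely many primes) and let s = a^q. Then s ∈ L and |s| = q ≥ p.
By the pumping lemma, s = xyz for some x, y, z with |xy| ≤ p, |y| ≥ 1, and xy^i z ∈ L for every i ≥ 0.
Here y = a^k for some k with 1 ≤ k ≤ p, and xy^i z = a^(q + (i − 1)k) for every i ≥ 0.

Take i = q + 1: |xy^(q+1) z| = q + qk = q(k + 1).
Both factors satisfy q ≥ 2 and k + 1 ≥ 2, so q(k + 1) is composite, and xy^(q+1) z ∉ L.

This contradicts the pumping lemma, which requires xy^i z ∈ L for all i ≥ 0.
Hence L = {a^p : p is prime} is not regular. ∎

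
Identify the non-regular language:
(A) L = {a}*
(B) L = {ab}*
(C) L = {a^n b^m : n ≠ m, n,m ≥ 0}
(C) {a^n b^m : n ≠ m, n,m ≥ 0}

(C) L = {a^n b^m : n ≠ m, n,m ≥ 0} is NOT regular.

The pumping lemma can be used to prove this:
After pumping a's, we can make n = m

The other languages are regular because they can be recognized by finite automata.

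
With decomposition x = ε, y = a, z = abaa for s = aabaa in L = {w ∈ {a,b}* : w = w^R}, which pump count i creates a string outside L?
i = 2

xy²z = ε · aa · abaa = aaabaa; aaabaa reversed is aabaaa ≠ aaabaa, so it is not a palindrome and is not in L.
(Other choices also work, e.g. i = 0, 3; only i = 1 is guaranteed to stay in L since xy¹z = s.)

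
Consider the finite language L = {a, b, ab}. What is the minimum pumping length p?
p = 3

For a finite language L, the pumping lemma holds vacuously if p > max|s| for s ∈ L.

The longest string in L = {a, b, ab} has length 2.
If p = 3, then no string s ∈ L has |s| ≥ p, so the condition is vacuously true.

The minimum pumping length is p = 3.

Why no smaller p works: for any p ≤ 2, the longest string s ∈ L has |s| = 2 ≥ p, so it would
have to be pumpable; but pumping up (i = 2, 3, ...) produces ever longer strings, which cannot all lie in the
finite language L. So the pumping property fails for every p ≤ 2.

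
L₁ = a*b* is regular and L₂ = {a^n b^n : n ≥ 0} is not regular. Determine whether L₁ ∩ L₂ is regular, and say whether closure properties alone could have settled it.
No — L₁ ∩ L₂ is not regular.

Every string a^n b^n already lies in a*b*, so L₁ ∩ L₂ = {a^n b^n : n ≥ 0} = L₂ itself, which is the standard non-regular language (pump s = a^p b^p).

Note that the bare facts "L₁ regular, L₂ non-regular" do not settle the question by themselves: the closure of regular languages under ∪, ∩, complement and difference applies only when BOTH operands are regular. With a non-regular operand the result can come out regular or non-regular depending on the specific languages, so one has to work out L₁ ∩ L₂ for this particular pair, as above.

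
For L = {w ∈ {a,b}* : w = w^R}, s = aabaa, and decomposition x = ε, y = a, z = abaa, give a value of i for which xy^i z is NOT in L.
i = 2

xy²z = ε · aa · abaa = aaabaa; aaabaa reversed is aabaaa ≠ aaabaa, so it is not a palindrome and is not in L.
(Other choices also work, e.g. i = 0, 3; only i = 1 is guaranteed to stay in L since xy¹z = s.)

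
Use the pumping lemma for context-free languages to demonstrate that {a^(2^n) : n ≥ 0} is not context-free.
Assume for contradiction that L is context-free, and let p ≥ 1 be the pumping length given by the pumping lemma for CFLs.
Choose s = a^(2^p). Then s ∈ L and |s| = 2^p ≥ p.
By the CFL pumping lemma, s = uvxyz for some u, v, x, y, z with |vxy| ≤ p, |vy| ≥ 1, and uv^i xy^i z ∈ L for every i ≥ 0.
All symbols are a's, so only lengths matter: let k = |vy|, with 1 ≤ k ≤ |vxy| ≤ p < 2^p.

Take i = 2: |uv²xy²z| = 2^p + k, and 2^p < 2^p + k < 2^p + 2^p = 2^(p+1).
So the length lies strictly between consecutive powers of two and is not a power of 2; uv²xy²z ∉ L.

This contradicts the CFL pumping lemma, which requires uv^i xy^i z ∈ L for all i ≥ 0.
Hence L = {a^(2^n) : n ≥ 0} is not context-free. ∎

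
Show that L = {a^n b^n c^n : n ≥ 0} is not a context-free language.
Assume for contradiction that L is context-free, and let p ≥ 1 be the pumping length given by the pumping lemma for CFLs.
Choose s = a^p b^p c^p. Then s ∈ L and |s| = 3p ≥ p.
By the CFL pumping lemma, s = uvxyz for some u, v, x, y, z with |vxy| ≤ p, |vy| ≥ 1, and uv^i xy^i z ∈ L for every i ≥ 0.

Because |vxy| ≤ p, the window vxy cannot contain both an a and a c: any substring of s containing both must include the entire block b^p plus at least one a and one c, so it has length ≥ p + 2 > p.
Hence at least one of the letters a, c does not occur in vy at all.

Take i = 0: the string uxz is obtained from s by deleting |vy| ≥ 1 symbols, so |uxz| = 3p − |vy| < 3p.
But the letter (a or c) that does not occur in vy still occurs exactly p times in uxz. Every string of L with exactly p copies of some letter is a^p b^p c^p, of length 3p. Since |uxz| < 3p, uxz ∉ L.

This contradicts the CFL pumping lemma, which requires uv^i xy^i z ∈ L for all i ≥ 0.
Hence L = {a^n b^n c^n : n ≥ 0} is not context-free. ∎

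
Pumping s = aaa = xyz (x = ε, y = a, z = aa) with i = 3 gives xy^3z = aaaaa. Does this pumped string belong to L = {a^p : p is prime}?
Yes

xy³z = ε · aaa · aa = aaaaa.
aaaaa has length 5, which is prime, so it is in L.
(A single pumped string landing in L is not a contradiction by itself; a non-regularity proof needs some i for which xy^i z ∉ L, for every admissible decomposition.)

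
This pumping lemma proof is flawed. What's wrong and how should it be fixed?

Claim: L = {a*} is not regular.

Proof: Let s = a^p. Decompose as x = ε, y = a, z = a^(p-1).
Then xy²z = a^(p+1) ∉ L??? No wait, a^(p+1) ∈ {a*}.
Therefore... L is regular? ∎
Error: The proof attempts to show a*  is not regular, but a* IS regular!

Correction: a* is a regular language (recognized by a simple DFA with one accepting state and self-loop on 'a'). The pumping lemma can only prove non-regularity, not regularity. For regular languages, pumping always works.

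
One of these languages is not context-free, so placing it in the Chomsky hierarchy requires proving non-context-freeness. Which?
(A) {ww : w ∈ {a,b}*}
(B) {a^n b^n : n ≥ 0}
(A) {ww : w ∈ {a,b}*}

(A) {ww : w ∈ {a,b}*} requires the CFL pumping lemma.

- {a^n b^n : n ≥ 0} is context-free (but not regular)
  • Can be shown non-regular with the regular pumping lemma
  • After pumping, the number of a's and b's become unequal

- {ww : w ∈ {a,b}*} is NOT context-free
  • Requires the CFL pumping lemma to prove
  • Even a PDA cannot compare two arbitrary halves symbol by symbol; CFL pumping on a^p b^p a^p b^p fails

The CFL pumping lemma is "stronger" in that it can prove non-membership
in the larger class of context-free languages.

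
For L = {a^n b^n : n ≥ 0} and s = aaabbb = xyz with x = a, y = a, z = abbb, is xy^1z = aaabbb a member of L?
Yes

xy¹z = a · a · abbb = aaabbb.
aaabbb = a^3 b^3 has equal counts (3 = 3), so it is in L.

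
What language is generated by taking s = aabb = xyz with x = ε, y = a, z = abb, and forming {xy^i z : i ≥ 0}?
{xy^i z : i ≥ 0} = {a^(i+1) b^2 : i ≥ 0} = {abb, aabb, aaabb, ...}

With x = ε, y = a, z = abb: Starting with aabb and pumping the first 'a' (z = abb keeps the second 'a'), we get strings with i+1 a's followed by 2 b's for i = 0, 1, 2, ...; note bb is not produced because z always contributes one a.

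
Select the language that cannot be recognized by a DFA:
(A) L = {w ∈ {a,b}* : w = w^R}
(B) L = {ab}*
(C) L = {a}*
(A) {w ∈ {a,b}* : w = w^R}

(A) L = {w ∈ {a,b}* : w = w^R} is NOT regular.

The pumping lemma can be used to prove this:
After pumping, the string is no longer symmetric

The other languages are regular because they can be recognized by finite automata.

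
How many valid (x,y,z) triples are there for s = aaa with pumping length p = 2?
3

For s = 'aaa' with pumping length p = 2:

Constraints: |xy| ≤ 2, |y| > 0

Valid decompositions (|xy| ≤ p, |y| ≥ 1):
  • x='', y='a', z='aa'
  • x='a', y='a', z='a'
  • x='', y='aa', z='a'

Total count: 3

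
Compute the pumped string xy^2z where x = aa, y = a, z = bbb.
aaaabbb

Given x = 'aa', y = 'a', z = 'bbb' and i = 2:

xy^2z = x + y·y·...·y (2 times) + z
       = 'aa' + 'a'^2 + 'bbb'
       = 'aa' + 'aa' + 'bbb'
       = 'aaaabbb'

The pumped string is 'aaaabbb' with length 7.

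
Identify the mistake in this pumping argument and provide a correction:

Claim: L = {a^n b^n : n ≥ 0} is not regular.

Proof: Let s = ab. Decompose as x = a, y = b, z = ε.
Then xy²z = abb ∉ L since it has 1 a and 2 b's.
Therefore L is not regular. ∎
Error: The string s = ab might be shorter than the pumping length p.

Correction: Choose s = a^p b^p to ensure |s| ≥ p. Also, the decomposition is wrong: with |xy| ≤ p, y cannot include b's when s starts with p a's.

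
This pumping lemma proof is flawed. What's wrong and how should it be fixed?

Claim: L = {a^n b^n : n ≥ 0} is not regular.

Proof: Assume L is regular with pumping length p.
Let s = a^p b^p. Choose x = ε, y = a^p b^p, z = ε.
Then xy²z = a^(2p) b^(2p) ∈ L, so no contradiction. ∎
Error: The decomposition violates |xy| ≤ p. With y = a^p b^p, |xy| = |y| = 2p > p. (The proof also miscomputes xy²z, which would be a^p b^p a^p b^p rather than a^(2p) b^(2p), and it wrongly treats one harmless decomposition as settling the matter — the prover does not get to choose the decomposition.)

Correction: The pumping lemma requires |xy| ≤ p, and the argument must handle every decomposition satisfying |xy| ≤ p, |y| ≥ 1. Since s starts with p a's, any such y consists only of a's, say y = a^k with k ≥ 1. Then xy²z = a^(p+k) b^p has unequal numbers of a's and b's, so xy²z ∉ L — the required contradiction.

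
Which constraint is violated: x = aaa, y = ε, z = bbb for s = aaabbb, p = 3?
Violated: |y| > 0

The decomposition x = aaa, y = ε, z = bbb for s = aaabbb with p = 3
violates the constraint: |y| > 0

|y| = 0, but the pumping lemma requires |y| > 0 (y must be non-empty).

Pumping lemma constraints:
1. xyz = s (decomposition is valid)
2. |xy| ≤ p
3. |y| > 0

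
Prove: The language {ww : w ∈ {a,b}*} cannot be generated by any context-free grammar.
Assume for contradiction that L is context-free, and let p ≥ 1 be the pumping length given by the pumping lemma for CFLs.
Choose s = a^p b^p a^p b^p. Then s ∈ L (take w = a^p b^p) and |s| = 4p ≥ p.
By the CFL pumping lemma, s = uvxyz for some u, v, x, y, z with |vxy| ≤ p, |vy| ≥ 1, and uv^i xy^i z ∈ L for every i ≥ 0.

Write s as four blocks A₁ B₁ A₂ B₂ with A₁ = A₂ = a^p and B₁ = B₂ = b^p. Since |vxy| ≤ p, the window vxy lies inside at most two adjacent blocks. Take i = 0 and let t = uxz, so |t| = 4p − |vy| with 1 ≤ |vy| ≤ p. If |t| is odd, t ∉ L immediately, so assume |vy| is even (hence |vy| ≥ 2) and |t|/2 = 2p − |vy|/2, which satisfies p ≤ |t|/2 ≤ 2p − 1.

Case 1 (vxy inside A₁B₁): t = a^(p−j) b^(p−l) a^p b^p with j + l = |vy|. The second half of t has length < 2p, so it is a suffix of the trailing a^p b^p and ends in b; the first half is a^(p−j) b^(p−l) a^((j+l)/2), which ends in a because (j+l)/2 ≥ 1. The halves differ, so t ∉ L.

Case 2 (vxy inside B₁A₂, straddling the middle): t = a^p b^(p−j) a^(p−l) b^p with j + l = |vy|. If t = ww, then w is a prefix of t of length ≥ p, so w begins with a^p; and w is a suffix of t of length ≥ p, so w ends with b^p. That forces |w| ≥ 2p, contradicting |w| = |t|/2 ≤ 2p − 1. So t ∉ L.

Case 3 (vxy inside A₂B₂): t = a^p b^p a^(p−j) b^(p−l) with j + l = |vy|. The first half of t is a prefix of a^p b^p, so it begins with a; the second half is b^((j+l)/2) a^(p−j) b^(p−l), which begins with b. The halves differ, so t ∉ L.

In every case uv⁰xy⁰z = uxz ∉ L.

This contradicts the CFL pumping lemma, which requires uv^i xy^i z ∈ L for all i ≥ 0.
Hence L = {ww : w ∈ {a,b}*} is not context-free. ∎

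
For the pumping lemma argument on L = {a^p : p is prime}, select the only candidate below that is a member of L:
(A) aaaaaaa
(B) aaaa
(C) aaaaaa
(A) aaaaaaa

The pumping lemma is applied to a string s that lies in L, so first check membership of each option:
- (A) aaaaaaa has length 7, which is prime, so it is in L ✓
- (B) aaaa has length 4 = 2 × 2, which is not prime, so it is not in L ✗
- (C) aaaaaa has length 6 = 2 × 3, which is not prime, so it is not in L ✗

Only (A) aaaaaaa is in L, so it is the only candidate that could play the role of s.
(In a complete proof one picks s in terms of the pumping length p so that |s| ≥ p is guaranteed; a fixed string like aaaaaaa illustrates the shape of such an s.)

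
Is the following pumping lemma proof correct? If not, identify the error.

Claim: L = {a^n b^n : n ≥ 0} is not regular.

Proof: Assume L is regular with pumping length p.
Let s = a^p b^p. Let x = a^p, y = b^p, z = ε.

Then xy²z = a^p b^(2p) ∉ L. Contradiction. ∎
The proof is INCORRECT.

Error: The decomposition violates |xy| ≤ p.
With x = a^p and y = b^p, we have |xy| = 2p > p.
The pumping lemma requires |xy| ≤ p, so y must be within the first p characters.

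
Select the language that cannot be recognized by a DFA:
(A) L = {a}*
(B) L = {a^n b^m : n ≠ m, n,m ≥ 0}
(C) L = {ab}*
(B) {a^n b^m : n ≠ m, n,m ≥ 0}

(B) L = {a^n b^m : n ≠ m, n,m ≥ 0} is NOT regular.

The pumping lemma can be used to prove this:
After pumping a's, we can make n = m

The other languages are regular because they can be recognized by finite automata.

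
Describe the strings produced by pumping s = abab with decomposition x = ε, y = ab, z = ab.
{xy^i z : i ≥ 0} = {(ab)^(i+1) : i ≥ 0} = {ab, abab, ababab, ...}

With x = ε, y = ab, z = ab: Pumping 'ab' gives strings of alternating a's and b's.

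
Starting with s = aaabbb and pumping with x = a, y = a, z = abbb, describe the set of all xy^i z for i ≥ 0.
{xy^i z : i ≥ 0} = {a^(2+i) b^3 : i ≥ 0} = {aabbb, aaabbb, aaaabbb, ...}

With x = a, y = a, z = abbb: Starting with aaabbb and pumping the second 'a', we get strings with 2+i a's followed by 3 b's for i = 0, 1, 2, ...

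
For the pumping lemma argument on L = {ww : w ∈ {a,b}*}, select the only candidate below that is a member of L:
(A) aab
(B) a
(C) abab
(C) abab

The pumping lemma is applied to a string s that lies in L, so first check membership of each option:
- (A) aab has odd length 3, so it cannot be written as ww and is not in L ✗
- (B) a has odd length 1, so it cannot be written as ww and is not in L ✗
- (C) abab splits into halves ab · ab, which are equal, so it is in L (w = ab) ✓

Only (C) abab is in L, so it is the only candidate that could play the role of s.
(In a complete proof one picks s in terms of the pumping length p so that |s| ≥ p is guaranteed; a fixed string like abab illustrates the shape of such an s.)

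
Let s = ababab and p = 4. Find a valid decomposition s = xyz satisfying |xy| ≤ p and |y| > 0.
x = '', y = 'a', z = 'babab'

For s = ababab and p = 4, one valid decomposition is:
- x = '' (length 0)
- y = 'a' (length 1)
- z = 'babab' (length 5)

Verification:
- xyz = '' + 'a' + 'babab' = ababab ✓
- |xy| = 1 ≤ 4 ✓
- |y| = 1 > 0 ✓

All pumping lemma constraints are satisfied.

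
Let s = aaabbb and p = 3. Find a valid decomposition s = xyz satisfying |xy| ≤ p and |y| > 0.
x = '', y = 'a', z = 'aabbb'

For s = aaabbb and p = 3, one valid decomposition is:
- x = '' (length 0)
- y = 'a' (length 1)
- z = 'aabbb' (length 5)

Verification:
- xyz = '' + 'a' + 'aabbb' = aaabbb ✓
- |xy| = 1 ≤ 3 ✓
- |y| = 1 > 0 ✓

All pumping lemma constraints are satisfied.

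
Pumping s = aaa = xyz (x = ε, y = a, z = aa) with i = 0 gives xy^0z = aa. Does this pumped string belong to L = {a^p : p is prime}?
Yes

xy⁰z = ε · ε · aa = aa.
aa has length 2, which is prime, so it is in L.
(A single pumped string landing in L is not a contradiction by itself; a non-regularity proof needs some i for which xy^i z ∉ L, for every admissible decomposition.)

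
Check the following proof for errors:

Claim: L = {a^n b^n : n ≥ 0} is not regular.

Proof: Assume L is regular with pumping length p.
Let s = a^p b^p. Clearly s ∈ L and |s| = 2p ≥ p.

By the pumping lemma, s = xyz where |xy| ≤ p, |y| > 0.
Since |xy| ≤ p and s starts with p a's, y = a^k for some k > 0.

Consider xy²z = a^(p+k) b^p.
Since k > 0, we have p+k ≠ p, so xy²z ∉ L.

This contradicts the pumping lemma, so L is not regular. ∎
The proof is correct.

This proof is valid because:
1. The string s = a^p b^p is correctly in L
2. The decomposition analysis is correct: y must consist only of a's
3. The contradiction is valid: pumping increases a's but not b's
4. The conclusion follows logically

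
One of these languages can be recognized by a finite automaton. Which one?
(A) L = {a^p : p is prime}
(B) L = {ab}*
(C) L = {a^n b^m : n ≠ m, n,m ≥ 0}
(B) {ab}*

(B) L = {ab}* is regular.

This can be recognized by a finite automaton (DFA/NFA).
Regular expressions like {ab}* define regular languages.

The other choices are not regular:
- {a^p : p is prime}: After pumping, the length becomes composite
- {a^n b^m : n ≠ m, n,m ≥ 0}: After pumping a's, we can make n = m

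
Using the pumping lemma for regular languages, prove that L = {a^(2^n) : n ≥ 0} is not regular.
Assume for contradiction that L is regular, and let p ≥ 1 be the pumping length given by the pumping lemma.
Choose s = a^(2^p). Then s ∈ L and |s| = 2^p ≥ p.
By the pumping lemma, s = xyz for some x, y, z with |xy| ≤ p, |y| ≥ 1, and xy^i z ∈ L for every i ≥ 0.
Here y = a^k for some k with 1 ≤ k ≤ |xy| ≤ p, and p < 2^p.

Take i = 2: |xy²z| = 2^p + k.
Now 2^p < 2^p + k ≤ 2^p + p < 2^p + 2^p = 2^(p+1).
So |xy²z| lies strictly between the consecutive powers of two 2^p and 2^(p+1), hence is not a power of 2, and xy²z ∉ L.

This contradicts the pumping lemma, which requires xy^i z ∈ L for all i ≥ 0.
Hence L = {a^(2^n) : n ≥ 0} is not regular. ∎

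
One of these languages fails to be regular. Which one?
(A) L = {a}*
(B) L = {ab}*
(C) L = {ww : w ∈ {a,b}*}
(C) {ww : w ∈ {a,b}*}

(C) L = {ww : w ∈ {a,b}*} is NOT regular.

The pumping lemma can be used to prove this:
After pumping, the two halves no longer match

The other languages are regular because they can be recognized by finite automata.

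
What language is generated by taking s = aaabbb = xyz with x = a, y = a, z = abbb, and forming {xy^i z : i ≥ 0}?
{xy^i z : i ≥ 0} = {a^(2+i) b^3 : i ≥ 0} = {aabbb, aaabbb, aaaabbb, ...}

With x = a, y = a, z = abbb: Starting with aaabbb and pumping the second 'a', we get strings with 2+i a's followed by 3 b's for i = 0, 1, 2, ...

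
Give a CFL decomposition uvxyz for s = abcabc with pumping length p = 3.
u='ab', v='c', x='a', y='b', z='c'

For s = abcabc with pumping length p = 3:

One valid decomposition:
- u = 'ab'
- v = 'c'
- x = 'a'
- y = 'b'
- z = 'c'

Verification:
- uvxyz = 'ab' + 'c' + 'a' + 'b' + 'c' = abcabc ✓
- |vxy| = |'cab'| = 3 ≤ 3 ✓
- |vy| = |'cb'| = 2 > 0 ✓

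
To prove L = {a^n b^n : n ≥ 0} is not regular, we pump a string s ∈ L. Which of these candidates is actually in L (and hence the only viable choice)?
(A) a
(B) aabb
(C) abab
(B) aabb

The pumping lemma is applied to a string s that lies in L, so first check membership of each option:
- (A) a has 1 a's and 0 b's; 1 ≠ 0, so it is not in L ✗
- (B) aabb = a^2 b^2 has equal counts (2 = 2), so it is in L ✓
- (C) abab has an a after a b, so it is not of the form a^n b^n and is not in L ✗

Only (B) aabb is in L, so it is the only candidate that could play the role of s.
(In a complete proof one picks s in terms of the pumping length p so that |s| ≥ p is guaranteed; a fixed string like aabb illustrates the shape of such an s.)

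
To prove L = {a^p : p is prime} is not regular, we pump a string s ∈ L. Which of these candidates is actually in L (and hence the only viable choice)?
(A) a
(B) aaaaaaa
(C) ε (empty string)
(B) aaaaaaa

The pumping lemma is applied to a string s that lies in L, so first check membership of each option:
- (A) a has length 1, which is not prime, so it is not in L ✗
- (B) aaaaaaa has length 7, which is prime, so it is in L ✓
- (C) ε has length 0, which is not prime, so it is not in L ✗

Only (B) aaaaaaa is in L, so it is the only candidate that could play the role of s.
(In a complete proof one picks s in terms of the pumping length p so that |s| ≥ p is guaranteed; a fixed string like aaaaaaa illustrates the shape of such an s.)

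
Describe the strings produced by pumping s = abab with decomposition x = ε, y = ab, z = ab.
{xy^i z : i ≥ 0} = {(ab)^(i+1) : i ≥ 0} = {ab, abab, ababab, ...}

With x = ε, y = ab, z = ab: Pumping 'ab' gives strings of alternating a's and b's.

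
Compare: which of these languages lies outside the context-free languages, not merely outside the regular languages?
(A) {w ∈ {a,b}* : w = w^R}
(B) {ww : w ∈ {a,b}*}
(B) {ww : w ∈ {a,b}*}

(B) {ww : w ∈ {a,b}*} requires the CFL pumping lemma.

- {w ∈ {a,b}* : w = w^R} is context-free (but not regular)
  • Can be shown non-regular with the regular pumping lemma
  • After pumping, the string is no longer symmetric

- {ww : w ∈ {a,b}*} is NOT context-free
  • Requires the CFL pumping lemma to prove
  • Cannot verify equality of two arbitrary substrings

The CFL pumping lemma is "stronger" in that it can prove non-membership
in the larger class of context-free languages.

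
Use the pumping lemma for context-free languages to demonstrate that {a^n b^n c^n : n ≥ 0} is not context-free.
Assume for contradiction that L is context-free, and let p ≥ 1 be the pumping length given by the pumping lemma for CFLs.
Choose s = a^p b^p c^p. Then s ∈ L and |s| = 3p ≥ p.
By the CFL pumping lemma, s = uvxyz for some u, v, x, y, z with |vxy| ≤ p, |vy| ≥ 1, and uv^i xy^i z ∈ L for every i ≥ 0.

Because |vxy| ≤ p, the window vxy cannot contain both an a and a c: any substring of s containing both must include the entire block b^p plus at least one a and one c, so it has length ≥ p + 2 > p.
Hence at least one of the letters a, c does not occur in vy at all.

Take i = 0: the string uxz is obtained from s by deleting |vy| ≥ 1 symbols, so |uxz| = 3p − |vy| < 3p.
But the letter (a or c) that does not occur in vy still occurs exactly p times in uxz. Every string of L with exactly p copies of some letter is a^p b^p c^p, of length 3p. Since |uxz| < 3p, uxz ∉ L.

This contradicts the CFL pumping lemma, which requires uv^i xy^i z ∈ L for all i ≥ 0.
Hence L = {a^n b^n c^n : n ≥ 0} is not context-free. ∎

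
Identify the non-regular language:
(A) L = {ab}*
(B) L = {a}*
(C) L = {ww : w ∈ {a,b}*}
(C) {ww : w ∈ {a,b}*}

(C) L = {ww : w ∈ {a,b}*} is NOT regular.

The pumping lemma can be used to prove this:
After pumping, the two halves no longer match

The other languages are regular because they can be recognized by finite automata.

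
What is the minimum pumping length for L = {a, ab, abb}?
p = 4

For a finite language L, the pumping lemma holds vacuously if p > max|s| for s ∈ L.

The longest string in L = {a, ab, abb} has length 3.
If p = 4, then no string s ∈ L has |s| ≥ p, so the condition is vacuously true.

The minimum pumping length is p = 4.

Why no smaller p works: for any p ≤ 3, the longest string s ∈ L has |s| = 3 ≥ p, so it would
have to be pumpable; but pumping up (i = 2, 3, ...) produces ever longer strings, which cannot all lie in the
finite language L. So the pumping property fails for every p ≤ 3.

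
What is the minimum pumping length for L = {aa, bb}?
p = 3

For a finite language L, the pumping lemma holds vacuously if p > max|s| for s ∈ L.

The longest string in L = {aa, bb} has length 2.
If p = 3, then no string s ∈ L has |s| ≥ p, so the condition is vacuously true.

The minimum pumping length is p = 3.

Why no smaller p works: for any p ≤ 2, the longest string s ∈ L has |s| = 2 ≥ p, so it would
have to be pumpable; but pumping up (i = 2, 3, ...) produces ever longer strings, which cannot all lie in the
finite language L. So the pumping property fails for every p ≤ 2.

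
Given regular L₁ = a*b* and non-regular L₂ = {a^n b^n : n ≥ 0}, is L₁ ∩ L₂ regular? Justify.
No — L₁ ∩ L₂ is not regular.

Every string a^n b^n already lies in a*b*, so L₁ ∩ L₂ = {a^n b^n : n ≥ 0} = L₂ itself, which is the standard non-regular language (pump s = a^p b^p).

Note that the bare facts "L₁ regular, L₂ non-regular" do not settle the question by themselves: the closure of regular languages under ∪, ∩, complement and difference applies only when BOTH operands are regular. With a non-regular operand the result can come out regular or non-regular depending on the specific languages, so one has to work out L₁ ∩ L₂ for this particular pair, as above.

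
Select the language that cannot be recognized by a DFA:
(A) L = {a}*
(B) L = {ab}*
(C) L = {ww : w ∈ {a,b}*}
(C) {ww : w ∈ {a,b}*}

(C) L = {ww : w ∈ {a,b}*} is NOT regular.

The pumping lemma can be used to prove this:
After pumping, the two halves no longer match

The other languages are regular because they can be recognized by finite automata.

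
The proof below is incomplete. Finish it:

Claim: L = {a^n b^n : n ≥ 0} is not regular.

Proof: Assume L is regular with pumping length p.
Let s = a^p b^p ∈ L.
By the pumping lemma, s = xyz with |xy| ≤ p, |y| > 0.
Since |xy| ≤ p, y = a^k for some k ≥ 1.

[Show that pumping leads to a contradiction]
Consider xy²z = a^(p+k) b^p.

Since k ≥ 1, we have p + k > p.
So xy²z has more a's than b's: (p+k) a's vs p b's.
This means xy²z ∉ L because a^n b^n requires equal counts.

This contradicts the pumping lemma which states xy²z ∈ L.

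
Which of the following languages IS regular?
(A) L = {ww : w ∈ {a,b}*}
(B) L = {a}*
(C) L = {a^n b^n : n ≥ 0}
(B) {a}*

(B) L = {a}* is regular.

This can be recognized by a finite automaton (DFA/NFA).
Regular expressions like {a}* define regular languages.

The other choices are not regular:
- {ww : w ∈ {a,b}*}: After pumping, the two halves no longer match
- {a^n b^n : n ≥ 0}: After pumping, the number of a's and b's become unequal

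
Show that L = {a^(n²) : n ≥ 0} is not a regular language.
Assume for contradiction that L is regular, and let p ≥ 1 be the pumping length given by the pumping lemma.
Choose s = a^(p²). Then s ∈ L and |s| = p² ≥ p.
By the pumping lemma, s = xyz for some x, y, z with |xy| ≤ p, |y| ≥ 1, and xy^i z ∈ L for every i ≥ 0.
Here y = a^k for some k with 1 ≤ k ≤ |xy| ≤ p.

Take i = 2: |xy²z| = p² + k.
Now p² < p² + k ≤ p² + p < p² + 2p + 1 = (p + 1)².
So |xy²z| lies strictly between the consecutive squares p² and (p + 1)², hence is not a perfect square, and xy²z ∉ L.

This contradicts the pumping lemma, which requires xy^i z ∈ L for all i ≥ 0.
Hence L = {a^(n²) : n ≥ 0} is not regular. ∎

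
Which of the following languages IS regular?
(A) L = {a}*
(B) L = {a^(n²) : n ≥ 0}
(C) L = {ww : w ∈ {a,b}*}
(A) {a}*

(A) L = {a}* is regular.

This can be recognized by a finite automaton (DFA/NFA).
Regular expressions like {a}* define regular languages.

The other choices are not regular:
- {a^(n²) : n ≥ 0}: After pumping, length is no longer a perfect square
- {ww : w ∈ {a,b}*}: After pumping, the two halves no longer match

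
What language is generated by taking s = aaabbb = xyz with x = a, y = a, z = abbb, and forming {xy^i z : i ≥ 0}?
{xy^i z : i ≥ 0} = {a^(2+i) b^3 : i ≥ 0} = {aabbb, aaabbb, aaaabbb, ...}

With x = a, y = a, z = abbb: Starting with aaabbb and pumping the second 'a', we get strings with 2+i a's followed by 3 b's for i = 0, 1, 2, ...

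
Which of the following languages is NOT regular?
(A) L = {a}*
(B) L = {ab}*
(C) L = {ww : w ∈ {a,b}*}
(C) {ww : w ∈ {a,b}*}

(C) L = {ww : w ∈ {a,b}*} is NOT regular.

The pumping lemma can be used to prove this:
After pumping, the two halves no longer match

The other languages are regular because they can be recognized by finite automata.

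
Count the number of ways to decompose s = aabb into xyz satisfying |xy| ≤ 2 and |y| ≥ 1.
3

For s = 'aabb' with pumping length p = 2:

Constraints: |xy| ≤ 2, |y| > 0

Valid decompositions (|xy| ≤ p, |y| ≥ 1):
  • x='', y='a', z='abb'
  • x='a', y='a', z='bb'
  • x='', y='aa', z='bb'

Total count: 3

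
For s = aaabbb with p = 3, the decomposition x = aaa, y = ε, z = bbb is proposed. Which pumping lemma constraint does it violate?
Violated: |y| > 0

The decomposition x = aaa, y = ε, z = bbb for s = aaabbb with p = 3
violates the constraint: |y| > 0

|y| = 0, but the pumping lemma requires |y| > 0 (y must be non-empty).

Pumping lemma constraints:
1. xyz = s (decomposition is valid)
2. |xy| ≤ p
3. |y| > 0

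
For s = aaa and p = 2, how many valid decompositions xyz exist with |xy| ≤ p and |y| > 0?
3

For s = 'aaa' with pumping length p = 2:

Constraints: |xy| ≤ 2, |y| > 0

Valid decompositions (|xy| ≤ p, |y| ≥ 1):
  • x='', y='a', z='aa'
  • x='a', y='a', z='a'
  • x='', y='aa', z='a'

Total count: 3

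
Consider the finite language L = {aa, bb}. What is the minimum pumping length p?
p = 3

For a finite language L, the pumping lemma holds vacuously if p > max|s| for s ∈ L.

The longest string in L = {aa, bb} has length 2.
If p = 3, then no string s ∈ L has |s| ≥ p, so the condition is vacuously true.

The minimum pumping length is p = 3.

Why no smaller p works: for any p ≤ 2, the longest string s ∈ L has |s| = 2 ≥ p, so it would
have to be pumpable; but pumping up (i = 2, 3, ...) produces ever longer strings, which cannot all lie in the
finite language L. So the pumping property fails for every p ≤ 2.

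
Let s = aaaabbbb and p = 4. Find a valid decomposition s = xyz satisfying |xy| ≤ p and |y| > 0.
x = 'aa', y = 'aa', z = 'bbbb'

For s = aaaabbbb and p = 4, one valid decomposition is:
- x = 'aa' (length 2)
- y = 'aa' (length 2)
- z = 'bbbb' (length 4)

Verification:
- xyz = 'aa' + 'aa' + 'bbbb' = aaaabbbb ✓
- |xy| = 4 ≤ 4 ✓
- |y| = 2 > 0 ✓

All pumping lemma constraints are satisfied.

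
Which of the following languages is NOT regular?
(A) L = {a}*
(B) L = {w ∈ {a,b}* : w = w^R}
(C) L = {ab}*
(B) {w ∈ {a,b}* : w = w^R}

(B) L = {w ∈ {a,b}* : w = w^R} is NOT regular.

The pumping lemma can be used to prove this:
After pumping, the string is no longer symmetric

The other languages are regular because they can be recognized by finite automata.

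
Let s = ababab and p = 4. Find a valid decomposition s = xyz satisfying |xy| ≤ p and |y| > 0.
x = 'ab', y = 'a', z = 'bab'

For s = ababab and p = 4, one valid decomposition is:
- x = 'ab' (length 2)
- y = 'a' (length 1)
- z = 'bab' (length 3)

Verification:
- xyz = 'ab' + 'a' + 'bab' = ababab ✓
- |xy| = 3 ≤ 4 ✓
- |y| = 1 > 0 ✓

All pumping lemma constraints are satisfied.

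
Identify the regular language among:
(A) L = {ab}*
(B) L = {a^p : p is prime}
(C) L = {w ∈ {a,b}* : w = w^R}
(A) {ab}*

(A) L = {ab}* is regular.

This can be recognized by a finite automaton (DFA/NFA).
Regular expressions like {ab}* define regular languages.

The other choices are not regular:
- {w ∈ {a,b}* : w = w^R}: After pumping, the string is no longer symmetric
- {a^p : p is prime}: After pumping, the length becomes composite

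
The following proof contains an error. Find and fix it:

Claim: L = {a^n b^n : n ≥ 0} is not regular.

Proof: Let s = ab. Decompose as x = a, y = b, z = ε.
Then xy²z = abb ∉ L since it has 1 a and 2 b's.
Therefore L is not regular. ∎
Error: The string s = ab might be shorter than the pumping length p.

Correction: Choose s = a^p b^p to ensure |s| ≥ p. Also, the decomposition is wrong: with |xy| ≤ p, y cannot include b's when s starts with p a's.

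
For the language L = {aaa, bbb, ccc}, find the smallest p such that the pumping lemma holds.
p = 4

For a finite language L, the pumping lemma holds vacuously if p > max|s| for s ∈ L.

The longest string in L = {aaa, bbb, ccc} has length 3.
If p = 4, then no string s ∈ L has |s| ≥ p, so the condition is vacuously true.

The minimum pumping length is p = 4.

Why no smaller p works: for any p ≤ 3, the longest string s ∈ L has |s| = 3 ≥ p, so it would
have to be pumpable; but pumping up (i = 2, 3, ...) produces ever longer strings, which cannot all lie in the
finite language L. So the pumping property fails for every p ≤ 3.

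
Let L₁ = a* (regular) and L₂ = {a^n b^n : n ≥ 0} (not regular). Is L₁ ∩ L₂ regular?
Yes — L₁ ∩ L₂ is regular.

A string of a* contains no b's, and the only string of {a^n b^n} with no b's is ε (n = 0). So L₁ ∩ L₂ = {ε}, a finite language, which is regular.

Note that the bare facts "L₁ regular, L₂ non-regular" do not settle the question by themselves: the closure of regular languages under ∪, ∩, complement and difference applies only when BOTH operands are regular. With a non-regular operand the result can come out regular or non-regular depending on the specific languages, so one has to work out L₁ ∩ L₂ for this particular pair, as above.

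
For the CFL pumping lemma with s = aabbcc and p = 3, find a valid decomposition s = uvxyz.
u='aa', v='b', x='b', y='c', z='c'

For s = aabbcc with pumping length p = 3:

One valid decomposition:
- u = 'aa'
- v = 'b'
- x = 'b'
- y = 'c'
- z = 'c'

Verification:
- uvxyz = 'aa' + 'b' + 'b' + 'c' + 'c' = aabbcc ✓
- |vxy| = |'bbc'| = 3 ≤ 3 ✓
- |vy| = |'bc'| = 2 > 0 ✓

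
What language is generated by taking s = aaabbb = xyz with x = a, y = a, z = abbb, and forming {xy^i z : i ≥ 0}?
{xy^i z : i ≥ 0} = {a^(2+i) b^3 : i ≥ 0} = {aabbb, aaabbb, aaaabbb, ...}

With x = a, y = a, z = abbb: Starting with aaabbb and pumping the second 'a', we get strings with 2+i a's followed by 3 b's for i = 0, 1, 2, ...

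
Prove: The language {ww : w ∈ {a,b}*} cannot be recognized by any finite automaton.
Assume for contradiction that L is regular, and let p ≥ 1 be the pumping length given by the pumping lemma.
Choose s = a^p b a^p b. Then s ∈ L (take w = a^p b) and |s| = 2p + 2 ≥ p.
By the pumping lemma, s = xyz for some x, y, z with |xy| ≤ p, |y| ≥ 1, and xy^i z ∈ L for every i ≥ 0.
Since |xy| ≤ p and the first p symbols of s are all a's, y = a^k for some k with 1 ≤ k ≤ p.

Take i = 2: t = xy²z = a^(p + k) b a^p b.
Suppose t = uu for some string u. The string t contains exactly two b's and ends in b, so u contains exactly one b and ends in b; hence u = a^j b for some j, and uu = a^j b a^j b. Comparing with t = a^(p + k) b a^p b forces j = p + k (first block) and j = p (second block), which is impossible since k ≥ 1. So t ∉ L.

This contradicts the pumping lemma, which requires xy^i z ∈ L for all i ≥ 0.
Hence L = {ww : w ∈ {a,b}*} is not regular. ∎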